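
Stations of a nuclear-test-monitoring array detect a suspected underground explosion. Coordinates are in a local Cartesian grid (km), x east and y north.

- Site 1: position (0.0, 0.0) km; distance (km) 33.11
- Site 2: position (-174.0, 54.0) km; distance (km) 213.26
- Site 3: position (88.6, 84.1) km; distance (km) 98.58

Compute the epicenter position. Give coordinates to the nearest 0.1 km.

(33.0, 2.7)

Circle about each station: x² + y² = 33.11²; (x + 174.0)² + (y − 54.0)² = 213.26²; (x − 88.6)² + (y − 84.1)² = 98.58².
Subtracting the Site 1 equation from the Site 2 and Site 3 equations removes the quadratic terms:
-348.0 x + 108.0 y = -11191.56
177.2 x + 168.2 y = 6301.03
Solving the 2×2 system: x ≈ 33.0, y ≈ 2.7 km.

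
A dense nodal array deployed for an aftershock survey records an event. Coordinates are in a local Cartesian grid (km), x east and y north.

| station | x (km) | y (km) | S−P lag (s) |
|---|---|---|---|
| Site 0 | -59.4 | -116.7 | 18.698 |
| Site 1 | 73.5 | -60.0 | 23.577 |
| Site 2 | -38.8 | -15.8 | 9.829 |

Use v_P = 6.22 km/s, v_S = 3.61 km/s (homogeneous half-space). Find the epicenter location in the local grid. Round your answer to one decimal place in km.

x ≈ -104.2 km, y ≈ 37.8 km

Distance from S−P lag: d = Δt · v_P v_S / (v_P − v_S) = Δt · (6.22·3.61)/(6.22−3.61) ≈ 8.6031·Δt.
So d_Site 0 = 160.86, d_Site 1 = 202.84, d_Site 2 = 84.56 km.
Circle about each station: (x + 59.4)² + (y + 116.7)² = 160.86²; (x − 73.5)² + (y + 60.0)² = 202.84²; (x + 38.8)² + (y + 15.8)² = 84.56².
Subtracting pairs of circle equations eliminates x²+y² and gives linear equations (the radical axes):
265.8 x + 113.4 y = -23413.13
41.2 x + 201.8 y = 3333.38
Solving the 2×2 system: x ≈ -104.2, y ≈ 37.8 km.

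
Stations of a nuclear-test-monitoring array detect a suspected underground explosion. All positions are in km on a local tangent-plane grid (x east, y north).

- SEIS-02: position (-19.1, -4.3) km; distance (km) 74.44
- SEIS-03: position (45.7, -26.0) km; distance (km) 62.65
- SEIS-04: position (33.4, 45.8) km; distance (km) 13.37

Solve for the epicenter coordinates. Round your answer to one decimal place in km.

Circle about each station: (x + 19.1)² + (y + 4.3)² = 74.44²; (x − 45.7)² + (y + 26.0)² = 62.65²; (x − 33.4)² + (y − 45.8)² = 13.37².
Subtracting pairs of circle equations eliminates x²+y² and gives linear equations (the radical axes):
129.6 x − 43.4 y = 3997.48
105.0 x + 100.2 y = 8192.46
Solving the 2×2 system: x ≈ 43.1, y ≈ 36.6 km.
Check against SEIS-02 (with the unrounded x, y): √((x + 19.1)²+(y + 4.3)²) = 74.44 ≈ 74.44 km. ✓

43.1 km east, 36.6 km north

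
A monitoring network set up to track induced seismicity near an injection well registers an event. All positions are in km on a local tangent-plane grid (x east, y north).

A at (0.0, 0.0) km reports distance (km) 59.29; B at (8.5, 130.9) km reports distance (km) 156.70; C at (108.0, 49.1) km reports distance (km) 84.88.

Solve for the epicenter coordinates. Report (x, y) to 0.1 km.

Circle about each station: x² + y² = 59.29²; (x − 8.5)² + (y − 130.9)² = 156.70²; (x − 108.0)² + (y − 49.1)² = 84.88².
Subtracting the A equation from the B and C equations removes the quadratic terms:
17.0 x + 261.8 y = -3832.53
216.0 x + 98.2 y = 10385.50
Solving the 2×2 system: x ≈ 56.4, y ≈ -18.3 km.

x ≈ 56.4 km, y ≈ -18.3 km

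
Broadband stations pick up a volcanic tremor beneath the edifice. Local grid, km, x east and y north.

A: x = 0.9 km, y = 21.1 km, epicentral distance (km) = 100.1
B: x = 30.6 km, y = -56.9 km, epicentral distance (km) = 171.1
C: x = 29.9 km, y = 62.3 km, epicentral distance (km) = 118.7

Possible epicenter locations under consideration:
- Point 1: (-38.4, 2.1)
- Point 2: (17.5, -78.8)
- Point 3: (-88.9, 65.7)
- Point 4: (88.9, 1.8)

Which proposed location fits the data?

For each candidate, compare |candidate − station| to the reported distance:
Point 1: residuals A 56.4, B 80.3, C 27.7 → max 80.3 km
Point 2: residuals A 1.2, B 145.6, C 22.9 → max 145.6 km
Point 3: residuals A 0.2, B 0.1, C 0.1 → max 0.2 km
Point 4: residuals A 10.0, B 88.4, C 34.2 → max 88.4 km
Only Point 3 has all residuals ≈ 0.

Point 3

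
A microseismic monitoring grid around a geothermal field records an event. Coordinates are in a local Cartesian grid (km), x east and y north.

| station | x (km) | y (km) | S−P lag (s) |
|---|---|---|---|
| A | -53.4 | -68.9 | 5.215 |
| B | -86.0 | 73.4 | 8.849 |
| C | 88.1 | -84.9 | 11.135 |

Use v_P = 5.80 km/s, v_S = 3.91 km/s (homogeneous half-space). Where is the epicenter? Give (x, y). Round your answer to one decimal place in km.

x ≈ -24.7 km, y ≈ -13.3 km

Distance from S−P lag: d = Δt · v_P v_S / (v_P − v_S) = Δt · (5.80·3.91)/(5.80−3.91) ≈ 11.9989·Δt.
So d_A = 62.57, d_B = 106.18, d_C = 133.61 km.
Circle about each station: (x + 53.4)² + (y + 68.9)² = 62.57²; (x + 86.0)² + (y − 73.4)² = 106.18²; (x − 88.1)² + (y + 84.9)² = 133.61².
Subtracting pairs of circle equations eliminates x²+y² and gives linear equations (the radical axes):
-65.2 x + 284.6 y = -2174.40
283.0 x − 32.0 y = -6565.78
Solving the 2×2 system: x ≈ -24.7, y ≈ -13.3 km.
Check against A (with the unrounded x, y): √((x + 53.4)²+(y + 68.9)²) = 62.57 ≈ 62.57 km. ✓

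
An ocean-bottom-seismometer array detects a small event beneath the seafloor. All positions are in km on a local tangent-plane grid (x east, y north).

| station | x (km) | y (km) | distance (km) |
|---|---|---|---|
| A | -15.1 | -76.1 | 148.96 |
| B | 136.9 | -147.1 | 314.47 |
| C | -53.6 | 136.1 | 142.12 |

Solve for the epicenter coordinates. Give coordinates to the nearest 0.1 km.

x ≈ -131.3 km, y ≈ 17.1 km

Circle about each station: (x + 15.1)² + (y + 76.1)² = 148.96²; (x − 136.9)² + (y + 147.1)² = 314.47²; (x + 53.6)² + (y − 136.1)² = 142.12².
Subtracting the A equation from the B and C equations removes the quadratic terms:
304.0 x − 142.0 y = -42341.50
-77.0 x + 424.4 y = 17367.94
Solving the 2×2 system: x ≈ -131.3, y ≈ 17.1 km.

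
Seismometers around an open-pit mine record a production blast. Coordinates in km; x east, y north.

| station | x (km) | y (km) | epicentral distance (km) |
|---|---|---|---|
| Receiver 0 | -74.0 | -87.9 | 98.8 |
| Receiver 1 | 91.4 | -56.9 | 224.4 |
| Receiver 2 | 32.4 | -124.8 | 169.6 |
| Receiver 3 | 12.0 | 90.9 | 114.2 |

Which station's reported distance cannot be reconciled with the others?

Solve using three stations at a time. Using Receiver 0, Receiver 2, Receiver 3 (subtract circle equations pairwise → linear system) gives (x, y) ≈ (-69.5, 10.8).
Distances from that point to each station vs reported:
  Receiver 0: calculated 98.8 vs reported 98.8 → residual 0.0 km
  Receiver 1: calculated 174.5 vs reported 224.4 → residual 49.9 km
  Receiver 2: calculated 169.6 vs reported 169.6 → residual 0.0 km
  Receiver 3: calculated 114.2 vs reported 114.2 → residual 0.0 km
Receiver 0, Receiver 2, Receiver 3 are mutually consistent (residuals ≈ 0); Receiver 1 is off by 49.9 km.

Receiver 1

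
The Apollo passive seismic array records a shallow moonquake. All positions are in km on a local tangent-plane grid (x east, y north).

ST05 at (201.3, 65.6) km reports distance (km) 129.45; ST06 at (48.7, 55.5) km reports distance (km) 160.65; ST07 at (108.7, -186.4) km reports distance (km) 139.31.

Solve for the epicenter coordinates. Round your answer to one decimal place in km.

162.5 km east, -57.9 km north

Circle about each station: (x − 201.3)² + (y − 65.6)² = 129.45²; (x − 48.7)² + (y − 55.5)² = 160.65²; (x − 108.7)² + (y + 186.4)² = 139.31².
Subtracting pairs of circle equations eliminates x²+y² and gives linear equations (the radical axes):
-305.2 x − 20.2 y = -48424.23
-185.2 x − 504.0 y = -914.37
Solving the 2×2 system: x ≈ 162.5, y ≈ -57.9 km.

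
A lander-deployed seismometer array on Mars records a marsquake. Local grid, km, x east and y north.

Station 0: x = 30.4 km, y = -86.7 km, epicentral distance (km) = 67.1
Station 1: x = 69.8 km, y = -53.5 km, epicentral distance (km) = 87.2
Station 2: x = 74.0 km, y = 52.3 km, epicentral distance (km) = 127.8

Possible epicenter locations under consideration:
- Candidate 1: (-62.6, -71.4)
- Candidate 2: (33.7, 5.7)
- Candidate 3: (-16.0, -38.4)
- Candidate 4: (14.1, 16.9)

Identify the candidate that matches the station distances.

For each candidate, compare |candidate − station| to the reported distance:
Candidate 1: residuals Station 0 27.2, Station 1 46.4, Station 2 56.5 → max 56.5 km
Candidate 2: residuals Station 0 25.4, Station 1 17.9, Station 2 66.2 → max 66.2 km
Candidate 3: residuals Station 0 0.1, Station 1 0.1, Station 2 0.0 → max 0.1 km
Candidate 4: residuals Station 0 37.8, Station 1 2.6, Station 2 58.2 → max 58.2 km
Only Candidate 3 has all residuals ≈ 0.

Candidate 3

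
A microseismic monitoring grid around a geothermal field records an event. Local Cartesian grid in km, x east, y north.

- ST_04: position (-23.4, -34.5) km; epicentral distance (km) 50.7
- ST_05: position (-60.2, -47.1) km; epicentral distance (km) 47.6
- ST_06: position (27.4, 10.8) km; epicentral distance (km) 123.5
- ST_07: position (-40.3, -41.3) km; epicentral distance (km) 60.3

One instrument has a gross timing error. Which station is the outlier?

Solve using three stations at a time. Using ST_05, ST_06, ST_07 (subtract circle equations pairwise → linear system) gives (x, y) ≈ (-93.7, -13.4).
Distances from that point to each station vs reported:
  ST_04: calculated 73.3 vs reported 50.7 → residual 22.6 km
  ST_05: calculated 47.5 vs reported 47.6 → residual 0.1 km
  ST_06: calculated 123.5 vs reported 123.5 → residual 0.0 km
  ST_07: calculated 60.2 vs reported 60.3 → residual 0.1 km
ST_05, ST_06, ST_07 are mutually consistent (residuals ≈ 0); ST_04 is off by 22.6 km.

ST_04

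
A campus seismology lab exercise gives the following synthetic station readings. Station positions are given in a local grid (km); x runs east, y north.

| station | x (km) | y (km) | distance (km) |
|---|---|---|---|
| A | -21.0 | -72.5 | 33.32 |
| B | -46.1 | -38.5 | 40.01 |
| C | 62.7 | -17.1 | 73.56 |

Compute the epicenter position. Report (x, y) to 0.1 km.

Circle about each station: (x + 21.0)² + (y + 72.5)² = 33.32²; (x + 46.1)² + (y + 38.5)² = 40.01²; (x − 62.7)² + (y + 17.1)² = 73.56².
Subtracting pairs of circle equations eliminates x²+y² and gives linear equations (the radical axes):
-50.2 x + 68.0 y = -2580.37
167.4 x + 110.8 y = -5774.40
Solving the 2×2 system: x ≈ -6.3, y ≈ -42.6 km.

x ≈ -6.3 km, y ≈ -42.6 km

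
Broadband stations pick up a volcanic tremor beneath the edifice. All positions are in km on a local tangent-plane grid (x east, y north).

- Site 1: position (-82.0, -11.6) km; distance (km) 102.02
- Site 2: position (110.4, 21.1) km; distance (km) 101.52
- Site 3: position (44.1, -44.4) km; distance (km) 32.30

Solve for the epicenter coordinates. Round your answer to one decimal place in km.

(19.3, -23.7)

Circle about each station: (x + 82.0)² + (y + 11.6)² = 102.02²; (x − 110.4)² + (y − 21.1)² = 101.52²; (x − 44.1)² + (y + 44.4)² = 32.30².
Subtracting pairs of circle equations eliminates x²+y² and gives linear equations (the radical axes):
384.8 x + 65.4 y = 5876.58
252.2 x − 65.6 y = 6422.40
Solving the 2×2 system: x ≈ 19.3, y ≈ -23.7 km.
Check against Site 1 (with the unrounded x, y): √((x + 82.0)²+(y + 11.6)²) = 102.02 ≈ 102.02 km. ✓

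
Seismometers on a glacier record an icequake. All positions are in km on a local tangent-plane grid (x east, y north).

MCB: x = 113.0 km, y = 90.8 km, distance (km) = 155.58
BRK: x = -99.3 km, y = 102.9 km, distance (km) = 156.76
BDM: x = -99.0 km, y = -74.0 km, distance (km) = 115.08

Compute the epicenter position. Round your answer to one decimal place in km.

Circle about each station: (x − 113.0)² + (y − 90.8)² = 155.58²; (x + 99.3)² + (y − 102.9)² = 156.76²; (x + 99.0)² + (y + 74.0)² = 115.08².
Subtracting the MCB equation from the BRK and BDM equations removes the quadratic terms:
-424.6 x + 24.2 y = -933.30
-424.0 x − 329.6 y = 5225.09
Solving the 2×2 system: x ≈ 1.2, y ≈ -17.4 km.

(1.2, -17.4)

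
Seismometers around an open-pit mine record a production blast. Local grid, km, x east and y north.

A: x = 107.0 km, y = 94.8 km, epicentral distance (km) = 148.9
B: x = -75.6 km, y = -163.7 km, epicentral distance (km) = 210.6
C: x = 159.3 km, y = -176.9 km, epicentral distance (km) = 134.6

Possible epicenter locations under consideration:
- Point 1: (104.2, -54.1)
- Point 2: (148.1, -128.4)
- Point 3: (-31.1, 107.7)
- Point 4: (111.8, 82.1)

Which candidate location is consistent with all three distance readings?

Point 1

For each candidate, compare |candidate − station| to the reported distance:
Point 1: residuals A 0.0, B 0.0, C 0.0 → max 0.0 km
Point 2: residuals A 78.1, B 15.9, C 84.8 → max 84.8 km
Point 3: residuals A 10.2, B 64.4, C 207.8 → max 207.8 km
Point 4: residuals A 135.3, B 98.5, C 128.7 → max 135.3 km
Only Point 1 has all residuals ≈ 0.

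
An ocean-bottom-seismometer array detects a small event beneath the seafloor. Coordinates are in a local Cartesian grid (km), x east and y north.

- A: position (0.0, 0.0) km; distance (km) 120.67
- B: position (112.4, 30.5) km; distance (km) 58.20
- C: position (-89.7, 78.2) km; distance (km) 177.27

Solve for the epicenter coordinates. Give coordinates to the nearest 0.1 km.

87.5 km east, 83.1 km north

Circle about each station: x² + y² = 120.67²; (x − 112.4)² + (y − 30.5)² = 58.20²; (x + 89.7)² + (y − 78.2)² = 177.27².
Subtracting the A equation from the B and C equations removes the quadratic terms:
224.8 x + 61.0 y = 24738.02
-179.4 x + 156.4 y = -2702.07
Solving the 2×2 system: x ≈ 87.5, y ≈ 83.1 km.
Check against A (with the unrounded x, y): √(x²+y²) = 120.66 ≈ 120.67 km. ✓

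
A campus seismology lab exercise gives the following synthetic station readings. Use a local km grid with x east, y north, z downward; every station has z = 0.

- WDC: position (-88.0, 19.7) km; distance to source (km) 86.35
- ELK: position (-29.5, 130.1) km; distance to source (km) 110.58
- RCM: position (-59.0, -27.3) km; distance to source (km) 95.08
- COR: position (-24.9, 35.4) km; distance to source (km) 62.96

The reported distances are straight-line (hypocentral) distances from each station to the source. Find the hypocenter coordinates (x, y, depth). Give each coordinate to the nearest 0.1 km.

(-31.6, 38.9, 62.5)

Each station gives a sphere (x−x_i)² + (y−y_i)² + z² = d_i² (stations at z=0).
Subtracting the WDC sphere from ELK and RCM: z² cancels, leaving linear equations in x and y:
117.0 x + 220.8 y = 4892.56
58.0 x − 94.0 y = -5489.68
Solving: x ≈ -31.600, y ≈ 38.903 km (keep extra digits for the depth step; rounded: -31.6, 38.9).
Then from the WDC sphere: z² = 86.35² − (x + 88.0)² − (y − 19.7)² with x = -31.600, y = 38.903, so z ≈ 62.503 ≈ 62.5 km.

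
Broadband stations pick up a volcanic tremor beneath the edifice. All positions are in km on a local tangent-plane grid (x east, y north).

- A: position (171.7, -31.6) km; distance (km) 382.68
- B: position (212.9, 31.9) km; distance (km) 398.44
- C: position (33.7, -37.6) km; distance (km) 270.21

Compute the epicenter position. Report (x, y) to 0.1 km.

(-170.9, 138.9)

Circle about each station: (x − 171.7)² + (y + 31.6)² = 382.68²; (x − 212.9)² + (y − 31.9)² = 398.44²; (x − 33.7)² + (y + 37.6)² = 270.21².
Subtracting pairs of circle equations eliminates x²+y² and gives linear equations (the radical axes):
82.4 x + 127.0 y = 3554.12
-276.0 x − 12.0 y = 45500.54
Solving the 2×2 system: x ≈ -170.9, y ≈ 138.9 km.
Check against A (with the unrounded x, y): √((x − 171.7)²+(y + 31.6)²) = 382.66 ≈ 382.68 km. ✓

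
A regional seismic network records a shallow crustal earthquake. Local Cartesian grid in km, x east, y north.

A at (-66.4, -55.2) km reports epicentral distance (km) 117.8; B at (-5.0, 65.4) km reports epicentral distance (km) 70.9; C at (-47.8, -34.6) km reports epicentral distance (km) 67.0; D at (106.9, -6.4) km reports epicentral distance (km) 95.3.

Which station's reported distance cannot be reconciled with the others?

A

Solve using three stations at a time. Using B, C, D (subtract circle equations pairwise → linear system) gives (x, y) ≈ (11.6, -3.6).
Distances from that point to each station vs reported:
  A: calculated 93.6 vs reported 117.8 → residual 24.2 km
  B: calculated 70.9 vs reported 70.9 → residual 0.0 km
  C: calculated 67.0 vs reported 67.0 → residual 0.0 km
  D: calculated 95.3 vs reported 95.3 → residual 0.0 km
B, C, D are mutually consistent (residuals ≈ 0); A is off by 24.2 km.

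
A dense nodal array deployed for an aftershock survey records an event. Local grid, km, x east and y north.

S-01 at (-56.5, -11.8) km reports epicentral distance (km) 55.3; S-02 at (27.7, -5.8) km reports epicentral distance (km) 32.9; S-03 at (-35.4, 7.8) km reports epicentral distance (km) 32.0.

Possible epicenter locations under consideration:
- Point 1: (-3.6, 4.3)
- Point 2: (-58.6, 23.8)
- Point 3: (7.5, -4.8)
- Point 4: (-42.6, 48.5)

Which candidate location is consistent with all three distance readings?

For each candidate, compare |candidate − station| to the reported distance:
Point 1: residuals S-01 0.0, S-02 0.0, S-03 0.0 → max 0.0 km
Point 2: residuals S-01 19.6, S-02 58.3, S-03 3.8 → max 58.3 km
Point 3: residuals S-01 9.1, S-02 12.7, S-03 12.7 → max 12.7 km
Point 4: residuals S-01 6.6, S-02 55.9, S-03 9.3 → max 55.9 km
Only Point 1 has all residuals ≈ 0.

Point 1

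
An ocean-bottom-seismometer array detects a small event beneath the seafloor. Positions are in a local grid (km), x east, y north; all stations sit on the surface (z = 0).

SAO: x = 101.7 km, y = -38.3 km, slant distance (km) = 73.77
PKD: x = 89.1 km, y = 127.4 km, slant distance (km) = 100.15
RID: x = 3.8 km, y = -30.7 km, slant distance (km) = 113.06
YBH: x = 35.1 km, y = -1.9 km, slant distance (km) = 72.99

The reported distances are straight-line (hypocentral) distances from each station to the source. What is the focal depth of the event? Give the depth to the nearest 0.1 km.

25.3 km

Each station gives a sphere (x−x_i)² + (y−y_i)² + z² = d_i² (stations at z=0).
Subtracting the SAO sphere from PKD and RID: z² cancels, leaving linear equations in x and y:
-25.2 x + 331.4 y = 7771.78
-195.8 x + 15.2 y = -18193.40
Solving: x ≈ 95.301, y ≈ 30.698 km (keep extra digits for the depth step; rounded: 95.3, 30.7).
Then from the SAO sphere: z² = 73.77² − (x − 101.7)² − (y + 38.3)² with x = 95.301, y = 30.698, so z ≈ 25.305 ≈ 25.3 km.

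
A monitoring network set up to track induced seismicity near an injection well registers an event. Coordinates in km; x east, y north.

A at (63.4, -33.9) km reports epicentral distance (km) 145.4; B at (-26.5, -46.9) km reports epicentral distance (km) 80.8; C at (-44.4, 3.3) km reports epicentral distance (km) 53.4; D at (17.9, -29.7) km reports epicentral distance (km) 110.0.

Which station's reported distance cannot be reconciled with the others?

B

Solve using three stations at a time. Using A, C, D (subtract circle equations pairwise → linear system) gives (x, y) ≈ (-50.6, 56.5).
Distances from that point to each station vs reported:
  A: calculated 145.5 vs reported 145.4 → residual 0.1 km
  B: calculated 106.2 vs reported 80.8 → residual 25.4 km
  C: calculated 53.6 vs reported 53.4 → residual 0.2 km
  D: calculated 110.1 vs reported 110.0 → residual 0.1 km
A, C, D are mutually consistent (residuals ≈ 0); B is off by 25.4 km.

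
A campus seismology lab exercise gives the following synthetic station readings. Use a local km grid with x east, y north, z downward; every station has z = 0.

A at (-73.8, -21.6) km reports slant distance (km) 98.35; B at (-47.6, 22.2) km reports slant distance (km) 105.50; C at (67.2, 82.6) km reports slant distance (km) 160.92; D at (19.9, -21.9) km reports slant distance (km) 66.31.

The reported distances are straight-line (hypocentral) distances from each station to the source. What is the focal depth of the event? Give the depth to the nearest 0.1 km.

Each station gives a sphere (x−x_i)² + (y−y_i)² + z² = d_i² (stations at z=0).
Subtracting the A sphere from B and C: z² cancels, leaving linear equations in x and y:
52.4 x + 87.6 y = -4611.93
282.0 x + 208.4 y = -10796.92
Solving: x ≈ 1.111, y ≈ -53.312 km (keep extra digits for the depth step; rounded: 1.1, -53.3).
Then from the A sphere: z² = 98.35² − (x + 73.8)² − (y + 21.6)² with x = 1.111, y = -53.312, so z ≈ 55.276 ≈ 55.3 km.

z ≈ 55.3 km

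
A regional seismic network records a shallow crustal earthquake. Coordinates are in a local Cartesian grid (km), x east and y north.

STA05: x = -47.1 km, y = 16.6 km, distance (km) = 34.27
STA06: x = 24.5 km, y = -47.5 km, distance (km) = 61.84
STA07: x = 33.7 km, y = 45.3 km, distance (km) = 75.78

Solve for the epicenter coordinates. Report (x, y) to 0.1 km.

x ≈ -21.7 km, y ≈ -6.4 km

Circle about each station: (x + 47.1)² + (y − 16.6)² = 34.27²; (x − 24.5)² + (y + 47.5)² = 61.84²; (x − 33.7)² + (y − 45.3)² = 75.78².
Subtracting pairs of circle equations eliminates x²+y² and gives linear equations (the radical axes):
143.2 x − 128.2 y = -2287.22
161.6 x + 57.4 y = -3874.37
Solving the 2×2 system: x ≈ -21.7, y ≈ -6.4 km.
Check against STA05 (with the unrounded x, y): √((x + 47.1)²+(y − 16.6)²) = 34.26 ≈ 34.27 km. ✓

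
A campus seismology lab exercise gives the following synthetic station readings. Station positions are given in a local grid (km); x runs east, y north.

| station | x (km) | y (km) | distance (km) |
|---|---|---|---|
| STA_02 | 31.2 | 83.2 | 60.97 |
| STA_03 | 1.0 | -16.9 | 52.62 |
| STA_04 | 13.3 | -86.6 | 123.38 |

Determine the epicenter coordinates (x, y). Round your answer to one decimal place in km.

(-6.4, 35.2)

Circle about each station: (x − 31.2)² + (y − 83.2)² = 60.97²; (x − 1.0)² + (y + 16.9)² = 52.62²; (x − 13.3)² + (y + 86.6)² = 123.38².
Subtracting the STA_02 equation from the STA_03 and STA_04 equations removes the quadratic terms:
-60.4 x − 200.2 y = -6660.59
-35.8 x − 339.6 y = -11724.51
Solving the 2×2 system: x ≈ -6.4, y ≈ 35.2 km.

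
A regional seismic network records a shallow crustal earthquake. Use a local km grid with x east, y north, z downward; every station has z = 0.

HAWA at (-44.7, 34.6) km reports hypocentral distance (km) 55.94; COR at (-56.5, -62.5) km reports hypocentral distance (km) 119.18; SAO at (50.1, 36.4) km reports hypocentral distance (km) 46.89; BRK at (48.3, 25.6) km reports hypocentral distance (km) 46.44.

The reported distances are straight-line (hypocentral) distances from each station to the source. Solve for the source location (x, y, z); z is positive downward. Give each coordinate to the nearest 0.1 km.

x ≈ 7.6 km, y ≈ 36.0 km, depth ≈ 19.8 km

Each station gives a sphere (x−x_i)² + (y−y_i)² + z² = d_i² (stations at z=0).
Subtracting the HAWA sphere from COR and SAO: z² cancels, leaving linear equations in x and y:
-23.6 x − 194.2 y = -7171.34
189.6 x + 3.6 y = 1570.33
Solving: x ≈ 7.599, y ≈ 36.004 km (keep extra digits for the depth step; rounded: 7.6, 36.0).
Then from the HAWA sphere: z² = 55.94² − (x + 44.7)² − (y − 34.6)² with x = 7.599, y = 36.004, so z ≈ 19.802 ≈ 19.8 km.
Check against BRK (with the unrounded solution): distance 46.44 ≈ 46.44 km. ✓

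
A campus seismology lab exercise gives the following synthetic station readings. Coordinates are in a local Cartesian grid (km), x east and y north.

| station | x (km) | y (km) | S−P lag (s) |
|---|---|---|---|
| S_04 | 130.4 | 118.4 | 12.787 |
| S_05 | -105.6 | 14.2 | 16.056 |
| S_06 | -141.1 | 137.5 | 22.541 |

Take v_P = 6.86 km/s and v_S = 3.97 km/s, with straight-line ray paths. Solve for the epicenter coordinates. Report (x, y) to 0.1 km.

(44.4, 34.0)

Distance from S−P lag: d = Δt · v_P v_S / (v_P − v_S) = Δt · (6.86·3.97)/(6.86−3.97) ≈ 9.4236·Δt.
So d_S_04 = 120.50, d_S_05 = 151.31, d_S_06 = 212.42 km.
Circle about each station: (x − 130.4)² + (y − 118.4)² = 120.50²; (x + 105.6)² + (y − 14.2)² = 151.31²; (x + 141.1)² + (y − 137.5)² = 212.42².
Subtracting the S_04 equation from the S_05 and S_06 equations removes the quadratic terms:
-472.0 x − 208.4 y = -28044.19
-543.0 x + 38.2 y = -22809.27
Solving the 2×2 system: x ≈ 44.4, y ≈ 34.0 km.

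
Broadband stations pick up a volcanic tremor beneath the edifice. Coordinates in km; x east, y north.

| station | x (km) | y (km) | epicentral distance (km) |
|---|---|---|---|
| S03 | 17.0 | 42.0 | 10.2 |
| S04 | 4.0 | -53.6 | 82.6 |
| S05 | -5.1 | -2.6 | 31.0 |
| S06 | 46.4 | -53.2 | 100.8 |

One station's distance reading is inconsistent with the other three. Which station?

S03

Solve using three stations at a time. Using S04, S05, S06 (subtract circle equations pairwise → linear system) gives (x, y) ≈ (-14.9, 26.8).
Distances from that point to each station vs reported:
  S03: calculated 35.4 vs reported 10.2 → residual 25.2 km
  S04: calculated 82.6 vs reported 82.6 → residual 0.0 km
  S05: calculated 31.0 vs reported 31.0 → residual 0.0 km
  S06: calculated 100.8 vs reported 100.8 → residual 0.0 km
S04, S05, S06 are mutually consistent (residuals ≈ 0); S03 is off by 25.2 km.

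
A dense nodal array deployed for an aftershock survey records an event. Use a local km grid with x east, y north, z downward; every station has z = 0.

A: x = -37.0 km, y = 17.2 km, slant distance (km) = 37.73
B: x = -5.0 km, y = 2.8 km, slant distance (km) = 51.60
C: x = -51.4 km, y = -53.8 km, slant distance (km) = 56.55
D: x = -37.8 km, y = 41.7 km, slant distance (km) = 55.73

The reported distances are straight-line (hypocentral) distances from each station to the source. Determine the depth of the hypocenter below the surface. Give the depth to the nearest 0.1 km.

Each station gives a sphere (x−x_i)² + (y−y_i)² + z² = d_i² (stations at z=0).
Subtracting the A sphere from B and C: z² cancels, leaving linear equations in x and y:
64.0 x − 28.8 y = -2871.01
-28.8 x − 142.0 y = 2097.21
Solving: x ≈ -47.198, y ≈ -5.197 km (keep extra digits for the depth step; rounded: -47.2, -5.2).
Then from the A sphere: z² = 37.73² − (x + 37.0)² − (y − 17.2)² with x = -47.198, y = -5.197, so z ≈ 28.599 ≈ 28.6 km.
Check against D (with the unrounded solution): distance 55.73 ≈ 55.73 km. ✓

z ≈ 28.6 km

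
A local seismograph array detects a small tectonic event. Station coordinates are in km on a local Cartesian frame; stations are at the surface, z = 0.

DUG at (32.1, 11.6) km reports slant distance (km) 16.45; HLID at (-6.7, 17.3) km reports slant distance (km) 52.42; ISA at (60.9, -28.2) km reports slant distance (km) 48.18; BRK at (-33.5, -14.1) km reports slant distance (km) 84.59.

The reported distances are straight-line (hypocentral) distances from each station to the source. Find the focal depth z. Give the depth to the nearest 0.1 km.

Each station gives a sphere (x−x_i)² + (y−y_i)² + z² = d_i² (stations at z=0).
Subtracting the DUG sphere from HLID and ISA: z² cancels, leaving linear equations in x and y:
-77.6 x + 11.4 y = -3298.04
57.6 x − 79.6 y = 1288.37
Solving: x ≈ 44.895, y ≈ 16.302 km (keep extra digits for the depth step; rounded: 44.9, 16.3).
Then from the DUG sphere: z² = 16.45² − (x − 32.1)² − (y − 11.6)² with x = 44.895, y = 16.302, so z ≈ 9.208 ≈ 9.2 km.

z ≈ 9.2 km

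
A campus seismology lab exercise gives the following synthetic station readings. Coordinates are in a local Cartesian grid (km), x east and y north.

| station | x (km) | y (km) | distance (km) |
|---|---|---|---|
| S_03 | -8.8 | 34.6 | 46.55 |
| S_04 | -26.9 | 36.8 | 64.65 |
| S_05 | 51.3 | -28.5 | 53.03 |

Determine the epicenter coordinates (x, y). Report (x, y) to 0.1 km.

(36.1, 22.3)

Circle about each station: (x + 8.8)² + (y − 34.6)² = 46.55²; (x + 26.9)² + (y − 36.8)² = 64.65²; (x − 51.3)² + (y + 28.5)² = 53.03².
Subtracting pairs of circle equations eliminates x²+y² and gives linear equations (the radical axes):
-36.2 x + 4.4 y = -1209.47
120.2 x − 126.2 y = 1524.06
Solving the 2×2 system: x ≈ 36.1, y ≈ 22.3 km.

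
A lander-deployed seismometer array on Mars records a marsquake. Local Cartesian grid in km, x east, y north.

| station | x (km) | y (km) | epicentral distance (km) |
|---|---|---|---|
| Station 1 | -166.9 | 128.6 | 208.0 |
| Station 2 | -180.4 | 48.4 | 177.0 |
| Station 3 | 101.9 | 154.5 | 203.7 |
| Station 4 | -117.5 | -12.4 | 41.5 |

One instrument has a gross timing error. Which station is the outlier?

Solve using three stations at a time. Using Station 1, Station 2, Station 3 (subtract circle equations pairwise → linear system) gives (x, y) ≈ (-14.3, -12.7).
Distances from that point to each station vs reported:
  Station 1: calculated 208.0 vs reported 208.0 → residual 0.0 km
  Station 2: calculated 177.0 vs reported 177.0 → residual 0.0 km
  Station 3: calculated 203.7 vs reported 203.7 → residual 0.0 km
  Station 4: calculated 103.2 vs reported 41.5 → residual 61.7 km
Station 1, Station 2, Station 3 are mutually consistent (residuals ≈ 0); Station 4 is off by 61.7 km.

Station 4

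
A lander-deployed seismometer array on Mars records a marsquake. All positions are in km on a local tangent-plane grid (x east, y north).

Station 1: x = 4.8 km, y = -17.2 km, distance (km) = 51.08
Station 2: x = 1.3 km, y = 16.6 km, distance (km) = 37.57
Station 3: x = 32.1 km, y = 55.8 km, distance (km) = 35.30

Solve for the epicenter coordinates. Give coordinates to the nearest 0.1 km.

Circle about each station: (x − 4.8)² + (y + 17.2)² = 51.08²; (x − 1.3)² + (y − 16.6)² = 37.57²; (x − 32.1)² + (y − 55.8)² = 35.30².
Subtracting pairs of circle equations eliminates x²+y² and gives linear equations (the radical axes):
-7.0 x + 67.6 y = 1156.03
54.6 x + 146.0 y = 5188.25
Solving the 2×2 system: x ≈ 38.6, y ≈ 21.1 km.
Check against Station 1 (with the unrounded x, y): √((x − 4.8)²+(y + 17.2)²) = 51.08 ≈ 51.08 km. ✓

x ≈ 38.6 km, y ≈ 21.1 km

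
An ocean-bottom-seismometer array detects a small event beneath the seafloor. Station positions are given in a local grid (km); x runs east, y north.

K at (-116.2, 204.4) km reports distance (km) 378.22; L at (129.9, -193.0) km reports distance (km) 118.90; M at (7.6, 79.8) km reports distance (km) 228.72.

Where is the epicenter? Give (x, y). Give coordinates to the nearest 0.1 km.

Circle about each station: (x + 116.2)² + (y − 204.4)² = 378.22²; (x − 129.9)² + (y + 193.0)² = 118.90²; (x − 7.6)² + (y − 79.8)² = 228.72².
Subtracting the K equation from the L and M equations removes the quadratic terms:
492.2 x − 794.8 y = 127754.37
247.6 x − 249.2 y = 41881.53
Solving the 2×2 system: x ≈ 19.6, y ≈ -148.6 km.
Check against K (with the unrounded x, y): √((x + 116.2)²+(y − 204.4)²) = 378.23 ≈ 378.22 km. ✓

(19.6, -148.6)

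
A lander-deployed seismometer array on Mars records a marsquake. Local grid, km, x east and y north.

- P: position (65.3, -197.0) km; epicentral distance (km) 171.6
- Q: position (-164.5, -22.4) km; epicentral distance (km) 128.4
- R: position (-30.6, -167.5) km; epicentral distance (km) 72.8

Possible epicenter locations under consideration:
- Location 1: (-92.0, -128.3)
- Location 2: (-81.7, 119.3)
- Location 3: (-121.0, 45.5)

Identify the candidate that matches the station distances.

For each candidate, compare |candidate − station| to the reported distance:
Location 1: residuals P 0.0, Q 0.1, R 0.0 → max 0.1 km
Location 2: residuals P 177.2, Q 35.7, R 218.5 → max 218.5 km
Location 3: residuals P 134.2, Q 47.8, R 158.6 → max 158.6 km
Only Location 1 has all residuals ≈ 0.

Location 1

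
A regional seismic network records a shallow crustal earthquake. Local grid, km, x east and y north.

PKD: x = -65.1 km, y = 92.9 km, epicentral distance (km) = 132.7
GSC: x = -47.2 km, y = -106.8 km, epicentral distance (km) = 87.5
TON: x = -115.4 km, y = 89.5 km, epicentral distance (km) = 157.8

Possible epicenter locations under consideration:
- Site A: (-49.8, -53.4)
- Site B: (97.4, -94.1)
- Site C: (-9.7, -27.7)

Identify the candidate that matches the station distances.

Site C

For each candidate, compare |candidate − station| to the reported distance:
Site A: residuals PKD 14.4, GSC 34.0, TON 0.6 → max 34.0 km
Site B: residuals PKD 115.0, GSC 57.7, TON 123.3 → max 123.3 km
Site C: residuals PKD 0.0, GSC 0.0, TON 0.0 → max 0.0 km
Only Site C has all residuals ≈ 0.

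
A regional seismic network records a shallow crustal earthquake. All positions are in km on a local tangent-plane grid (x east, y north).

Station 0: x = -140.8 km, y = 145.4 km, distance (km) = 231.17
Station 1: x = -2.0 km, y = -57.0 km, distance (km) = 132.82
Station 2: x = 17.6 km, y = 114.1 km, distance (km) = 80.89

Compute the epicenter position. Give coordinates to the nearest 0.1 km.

Circle about each station: (x + 140.8)² + (y − 145.4)² = 231.17²; (x + 2.0)² + (y + 57.0)² = 132.82²; (x − 17.6)² + (y − 114.1)² = 80.89².
Subtracting pairs of circle equations eliminates x²+y² and gives linear equations (the radical axes):
277.6 x − 404.8 y = -1914.38
316.8 x − 62.6 y = 19259.15
Solving the 2×2 system: x ≈ 71.4, y ≈ 53.7 km.

(71.4, 53.7)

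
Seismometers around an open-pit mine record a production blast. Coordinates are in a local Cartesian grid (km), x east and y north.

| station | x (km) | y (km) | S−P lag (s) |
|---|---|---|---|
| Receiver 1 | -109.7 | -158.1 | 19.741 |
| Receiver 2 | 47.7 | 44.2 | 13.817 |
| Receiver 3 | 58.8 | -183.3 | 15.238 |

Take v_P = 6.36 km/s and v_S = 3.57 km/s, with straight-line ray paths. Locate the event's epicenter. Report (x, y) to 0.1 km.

Distance from S−P lag: d = Δt · v_P v_S / (v_P − v_S) = Δt · (6.36·3.57)/(6.36−3.57) ≈ 8.1381·Δt.
So d_Receiver 1 = 160.65, d_Receiver 2 = 112.44, d_Receiver 3 = 124.01 km.
Circle about each station: (x + 109.7)² + (y + 158.1)² = 160.65²; (x − 47.7)² + (y − 44.2)² = 112.44²; (x − 58.8)² + (y + 183.3)² = 124.01².
Subtracting the Receiver 1 equation from the Receiver 2 and Receiver 3 equations removes the quadratic terms:
314.8 x + 404.6 y = -19635.10
337.0 x − 50.4 y = 10456.57
Solving the 2×2 system: x ≈ 21.3, y ≈ -65.1 km.

21.3 km east, -65.1 km north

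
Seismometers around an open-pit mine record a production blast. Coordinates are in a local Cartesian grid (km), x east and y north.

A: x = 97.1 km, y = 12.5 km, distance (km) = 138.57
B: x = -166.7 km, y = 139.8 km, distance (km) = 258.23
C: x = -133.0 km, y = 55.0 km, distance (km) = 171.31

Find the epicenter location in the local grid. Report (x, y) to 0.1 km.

Circle about each station: (x − 97.1)² + (y − 12.5)² = 138.57²; (x + 166.7)² + (y − 139.8)² = 258.23²; (x + 133.0)² + (y − 55.0)² = 171.31².
Subtracting the A equation from the B and C equations removes the quadratic terms:
-527.6 x + 254.6 y = -9732.82
-460.2 x + 85.0 y = 983.87
Solving the 2×2 system: x ≈ -14.9, y ≈ -69.1 km.
Check against A (with the unrounded x, y): √((x − 97.1)²+(y − 12.5)²) = 138.58 ≈ 138.57 km. ✓

(-14.9, -69.1)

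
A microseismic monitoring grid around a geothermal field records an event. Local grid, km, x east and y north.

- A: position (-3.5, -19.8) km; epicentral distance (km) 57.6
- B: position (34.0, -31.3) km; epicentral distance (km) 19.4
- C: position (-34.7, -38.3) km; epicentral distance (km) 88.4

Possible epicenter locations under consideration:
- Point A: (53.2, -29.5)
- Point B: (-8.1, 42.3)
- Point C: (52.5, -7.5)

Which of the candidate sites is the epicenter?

For each candidate, compare |candidate − station| to the reported distance:
Point A: residuals A 0.1, B 0.1, C 0.1 → max 0.1 km
Point B: residuals A 4.7, B 65.4, C 3.5 → max 65.4 km
Point C: residuals A 0.3, B 10.7, C 4.1 → max 10.7 km
Only Point A has all residuals ≈ 0.

Point A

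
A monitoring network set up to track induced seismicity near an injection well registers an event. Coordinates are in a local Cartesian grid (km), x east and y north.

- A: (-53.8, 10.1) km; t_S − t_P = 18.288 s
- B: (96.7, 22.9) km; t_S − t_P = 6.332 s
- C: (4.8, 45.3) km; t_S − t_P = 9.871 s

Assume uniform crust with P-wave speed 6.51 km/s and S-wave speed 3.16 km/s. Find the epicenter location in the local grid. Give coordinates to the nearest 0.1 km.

x ≈ 58.3 km, y ≈ 16.8 km

Distance from S−P lag: d = Δt · v_P v_S / (v_P − v_S) = Δt · (6.51·3.16)/(6.51−3.16) ≈ 6.1408·Δt.
So d_A = 112.30, d_B = 38.88, d_C = 60.62 km.
Circle about each station: (x + 53.8)² + (y − 10.1)² = 112.30²; (x − 96.7)² + (y − 22.9)² = 38.88²; (x − 4.8)² + (y − 45.3)² = 60.62².
Subtracting pairs of circle equations eliminates x²+y² and gives linear equations (the radical axes):
301.0 x + 25.6 y = 17978.49
117.2 x + 70.4 y = 8015.19
Solving the 2×2 system: x ≈ 58.3, y ≈ 16.8 km.
Check against A (with the unrounded x, y): √((x + 53.8)²+(y − 10.1)²) = 112.30 ≈ 112.30 km. ✓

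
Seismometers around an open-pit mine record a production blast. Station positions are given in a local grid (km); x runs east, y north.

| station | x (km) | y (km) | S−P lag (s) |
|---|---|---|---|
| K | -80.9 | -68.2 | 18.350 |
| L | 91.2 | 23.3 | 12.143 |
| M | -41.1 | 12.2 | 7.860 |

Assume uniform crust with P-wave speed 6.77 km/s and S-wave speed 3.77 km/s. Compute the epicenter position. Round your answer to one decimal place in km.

Distance from S−P lag: d = Δt · v_P v_S / (v_P − v_S) = Δt · (6.77·3.77)/(6.77−3.77) ≈ 8.5076·Δt.
So d_K = 156.12, d_L = 103.31, d_M = 66.87 km.
Circle about each station: (x + 80.9)² + (y + 68.2)² = 156.12²; (x − 91.2)² + (y − 23.3)² = 103.31²; (x + 41.1)² + (y − 12.2)² = 66.87².
Subtracting the K equation from the L and M equations removes the quadratic terms:
344.2 x + 183.0 y = 11364.78
79.6 x + 160.8 y = 10543.86
Solving the 2×2 system: x ≈ -2.5, y ≈ 66.8 km.

-2.5 km east, 66.8 km north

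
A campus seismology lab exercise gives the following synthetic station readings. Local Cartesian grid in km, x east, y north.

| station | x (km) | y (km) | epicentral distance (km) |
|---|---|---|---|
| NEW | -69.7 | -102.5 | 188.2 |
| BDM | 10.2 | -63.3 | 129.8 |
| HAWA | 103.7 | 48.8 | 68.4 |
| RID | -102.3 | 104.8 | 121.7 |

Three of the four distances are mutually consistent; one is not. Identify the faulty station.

HAWA

Solve using three stations at a time. Using NEW, BDM, RID (subtract circle equations pairwise → linear system) gives (x, y) ≈ (13.2, 66.5).
Distances from that point to each station vs reported:
  NEW: calculated 188.2 vs reported 188.2 → residual 0.0 km
  BDM: calculated 129.8 vs reported 129.8 → residual 0.0 km
  HAWA: calculated 92.2 vs reported 68.4 → residual 23.8 km
  RID: calculated 121.7 vs reported 121.7 → residual 0.0 km
NEW, BDM, RID are mutually consistent (residuals ≈ 0); HAWA is off by 23.8 km.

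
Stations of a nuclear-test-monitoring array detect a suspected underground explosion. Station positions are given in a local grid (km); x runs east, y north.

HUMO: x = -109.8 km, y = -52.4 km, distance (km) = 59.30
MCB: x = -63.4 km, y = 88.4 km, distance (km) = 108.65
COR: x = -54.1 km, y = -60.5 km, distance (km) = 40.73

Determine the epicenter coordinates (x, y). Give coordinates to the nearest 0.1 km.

Circle about each station: (x + 109.8)² + (y + 52.4)² = 59.30²; (x + 63.4)² + (y − 88.4)² = 108.65²; (x + 54.1)² + (y + 60.5)² = 40.73².
Subtracting pairs of circle equations eliminates x²+y² and gives linear equations (the radical axes):
92.8 x + 281.6 y = -11256.01
111.4 x − 16.2 y = -6357.18
Solving the 2×2 system: x ≈ -60.0, y ≈ -20.2 km.
Check against HUMO (with the unrounded x, y): √((x + 109.8)²+(y + 52.4)²) = 59.30 ≈ 59.30 km. ✓

x ≈ -60.0 km, y ≈ -20.2 km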